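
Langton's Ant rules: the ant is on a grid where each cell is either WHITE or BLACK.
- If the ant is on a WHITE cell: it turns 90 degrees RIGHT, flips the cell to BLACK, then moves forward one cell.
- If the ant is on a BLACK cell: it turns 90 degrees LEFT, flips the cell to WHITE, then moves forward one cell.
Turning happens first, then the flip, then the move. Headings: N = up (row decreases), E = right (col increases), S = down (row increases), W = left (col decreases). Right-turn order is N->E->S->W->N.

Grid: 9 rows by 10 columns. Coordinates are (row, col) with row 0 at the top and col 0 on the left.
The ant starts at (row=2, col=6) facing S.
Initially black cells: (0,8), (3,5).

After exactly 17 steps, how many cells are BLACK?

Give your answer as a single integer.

Answer: 9

Derivation:
Step 1: on WHITE (2,6): turn R to W, flip to black, move to (2,5). |black|=3
Step 2: on WHITE (2,5): turn R to N, flip to black, move to (1,5). |black|=4
Step 3: on WHITE (1,5): turn R to E, flip to black, move to (1,6). |black|=5
Step 4: on WHITE (1,6): turn R to S, flip to black, move to (2,6). |black|=6
Step 5: on BLACK (2,6): turn L to E, flip to white, move to (2,7). |black|=5
Step 6: on WHITE (2,7): turn R to S, flip to black, move to (3,7). |black|=6
Step 7: on WHITE (3,7): turn R to W, flip to black, move to (3,6). |black|=7
Step 8: on WHITE (3,6): turn R to N, flip to black, move to (2,6). |black|=8
Step 9: on WHITE (2,6): turn R to E, flip to black, move to (2,7). |black|=9
Step 10: on BLACK (2,7): turn L to N, flip to white, move to (1,7). |black|=8
Step 11: on WHITE (1,7): turn R to E, flip to black, move to (1,8). |black|=9
Step 12: on WHITE (1,8): turn R to S, flip to black, move to (2,8). |black|=10
Step 13: on WHITE (2,8): turn R to W, flip to black, move to (2,7). |black|=11
Step 14: on WHITE (2,7): turn R to N, flip to black, move to (1,7). |black|=12
Step 15: on BLACK (1,7): turn L to W, flip to white, move to (1,6). |black|=11
Step 16: on BLACK (1,6): turn L to S, flip to white, move to (2,6). |black|=10
Step 17: on BLACK (2,6): turn L to E, flip to white, move to (2,7). |black|=9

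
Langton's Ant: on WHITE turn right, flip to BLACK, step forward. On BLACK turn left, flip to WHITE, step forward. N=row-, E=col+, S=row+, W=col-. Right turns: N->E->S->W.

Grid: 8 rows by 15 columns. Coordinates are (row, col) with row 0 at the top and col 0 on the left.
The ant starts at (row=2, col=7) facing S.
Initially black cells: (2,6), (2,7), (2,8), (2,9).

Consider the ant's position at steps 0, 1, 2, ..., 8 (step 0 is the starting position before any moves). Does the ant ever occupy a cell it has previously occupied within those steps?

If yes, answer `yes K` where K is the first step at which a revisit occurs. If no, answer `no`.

Answer: yes 8

Derivation:
Step 1: on BLACK (2,7): turn L to E, flip to white, move to (2,8). |black|=3 — new cell
Step 2: on BLACK (2,8): turn L to N, flip to white, move to (1,8). |black|=2 — new cell
Step 3: on WHITE (1,8): turn R to E, flip to black, move to (1,9). |black|=3 — new cell
Step 4: on WHITE (1,9): turn R to S, flip to black, move to (2,9). |black|=4 — new cell
Step 5: on BLACK (2,9): turn L to E, flip to white, move to (2,10). |black|=3 — new cell
Step 6: on WHITE (2,10): turn R to S, flip to black, move to (3,10). |black|=4 — new cell
Step 7: on WHITE (3,10): turn R to W, flip to black, move to (3,9). |black|=5 — new cell
Step 8: on WHITE (3,9): turn R to N, flip to black, move to (2,9). |black|=6 — REVISIT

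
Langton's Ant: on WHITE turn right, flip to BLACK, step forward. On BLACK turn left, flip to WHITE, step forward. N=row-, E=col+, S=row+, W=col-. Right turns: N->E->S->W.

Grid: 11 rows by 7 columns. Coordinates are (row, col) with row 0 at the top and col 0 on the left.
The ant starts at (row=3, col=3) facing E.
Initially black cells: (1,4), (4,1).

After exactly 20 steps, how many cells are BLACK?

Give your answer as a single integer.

Answer: 8

Derivation:
Step 1: on WHITE (3,3): turn R to S, flip to black, move to (4,3). |black|=3
Step 2: on WHITE (4,3): turn R to W, flip to black, move to (4,2). |black|=4
Step 3: on WHITE (4,2): turn R to N, flip to black, move to (3,2). |black|=5
Step 4: on WHITE (3,2): turn R to E, flip to black, move to (3,3). |black|=6
Step 5: on BLACK (3,3): turn L to N, flip to white, move to (2,3). |black|=5
Step 6: on WHITE (2,3): turn R to E, flip to black, move to (2,4). |black|=6
Step 7: on WHITE (2,4): turn R to S, flip to black, move to (3,4). |black|=7
Step 8: on WHITE (3,4): turn R to W, flip to black, move to (3,3). |black|=8
Step 9: on WHITE (3,3): turn R to N, flip to black, move to (2,3). |black|=9
Step 10: on BLACK (2,3): turn L to W, flip to white, move to (2,2). |black|=8
Step 11: on WHITE (2,2): turn R to N, flip to black, move to (1,2). |black|=9
Step 12: on WHITE (1,2): turn R to E, flip to black, move to (1,3). |black|=10
Step 13: on WHITE (1,3): turn R to S, flip to black, move to (2,3). |black|=11
Step 14: on WHITE (2,3): turn R to W, flip to black, move to (2,2). |black|=12
Step 15: on BLACK (2,2): turn L to S, flip to white, move to (3,2). |black|=11
Step 16: on BLACK (3,2): turn L to E, flip to white, move to (3,3). |black|=10
Step 17: on BLACK (3,3): turn L to N, flip to white, move to (2,3). |black|=9
Step 18: on BLACK (2,3): turn L to W, flip to white, move to (2,2). |black|=8
Step 19: on WHITE (2,2): turn R to N, flip to black, move to (1,2). |black|=9
Step 20: on BLACK (1,2): turn L to W, flip to white, move to (1,1). |black|=8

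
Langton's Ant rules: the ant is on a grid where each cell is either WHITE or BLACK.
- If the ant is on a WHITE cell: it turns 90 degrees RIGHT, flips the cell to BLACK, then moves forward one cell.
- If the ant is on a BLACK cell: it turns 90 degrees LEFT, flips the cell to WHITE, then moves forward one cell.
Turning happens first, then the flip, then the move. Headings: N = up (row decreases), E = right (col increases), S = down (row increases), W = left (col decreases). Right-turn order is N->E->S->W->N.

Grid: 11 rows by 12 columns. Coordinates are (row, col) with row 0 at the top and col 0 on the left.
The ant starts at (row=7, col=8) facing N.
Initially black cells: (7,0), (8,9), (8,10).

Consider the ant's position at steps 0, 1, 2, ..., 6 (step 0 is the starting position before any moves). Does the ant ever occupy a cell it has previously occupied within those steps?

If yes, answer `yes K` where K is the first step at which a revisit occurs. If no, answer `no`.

Step 1: on WHITE (7,8): turn R to E, flip to black, move to (7,9). |black|=4 — new cell
Step 2: on WHITE (7,9): turn R to S, flip to black, move to (8,9). |black|=5 — new cell
Step 3: on BLACK (8,9): turn L to E, flip to white, move to (8,10). |black|=4 — new cell
Step 4: on BLACK (8,10): turn L to N, flip to white, move to (7,10). |black|=3 — new cell
Step 5: on WHITE (7,10): turn R to E, flip to black, move to (7,11). |black|=4 — new cell
Step 6: on WHITE (7,11): turn R to S, flip to black, move to (8,11). |black|=5 — new cell
No revisit within 6 steps.

Answer: no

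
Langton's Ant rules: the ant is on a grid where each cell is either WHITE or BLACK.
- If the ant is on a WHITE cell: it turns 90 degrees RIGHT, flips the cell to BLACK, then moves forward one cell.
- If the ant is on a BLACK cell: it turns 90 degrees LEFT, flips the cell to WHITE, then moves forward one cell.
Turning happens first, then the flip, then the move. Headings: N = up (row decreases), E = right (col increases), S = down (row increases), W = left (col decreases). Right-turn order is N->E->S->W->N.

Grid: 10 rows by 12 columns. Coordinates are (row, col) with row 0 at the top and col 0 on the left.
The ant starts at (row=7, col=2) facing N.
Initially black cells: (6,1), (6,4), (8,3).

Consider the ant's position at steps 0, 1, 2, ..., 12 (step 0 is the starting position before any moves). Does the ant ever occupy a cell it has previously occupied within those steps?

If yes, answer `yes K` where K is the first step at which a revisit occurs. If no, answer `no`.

Answer: yes 6

Derivation:
Step 1: on WHITE (7,2): turn R to E, flip to black, move to (7,3). |black|=4 — new cell
Step 2: on WHITE (7,3): turn R to S, flip to black, move to (8,3). |black|=5 — new cell
Step 3: on BLACK (8,3): turn L to E, flip to white, move to (8,4). |black|=4 — new cell
Step 4: on WHITE (8,4): turn R to S, flip to black, move to (9,4). |black|=5 — new cell
Step 5: on WHITE (9,4): turn R to W, flip to black, move to (9,3). |black|=6 — new cell
Step 6: on WHITE (9,3): turn R to N, flip to black, move to (8,3). |black|=7 — REVISIT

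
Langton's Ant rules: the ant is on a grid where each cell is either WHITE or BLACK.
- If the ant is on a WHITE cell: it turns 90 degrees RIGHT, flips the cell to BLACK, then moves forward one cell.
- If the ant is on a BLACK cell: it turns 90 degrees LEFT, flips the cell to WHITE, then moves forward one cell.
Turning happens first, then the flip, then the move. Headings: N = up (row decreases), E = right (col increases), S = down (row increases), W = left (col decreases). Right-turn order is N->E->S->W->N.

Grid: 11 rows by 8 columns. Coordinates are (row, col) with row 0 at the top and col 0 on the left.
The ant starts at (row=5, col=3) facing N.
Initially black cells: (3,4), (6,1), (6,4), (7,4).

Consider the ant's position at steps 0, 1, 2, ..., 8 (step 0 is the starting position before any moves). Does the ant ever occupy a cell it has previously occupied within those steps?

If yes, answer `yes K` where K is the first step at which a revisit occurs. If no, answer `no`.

Step 1: on WHITE (5,3): turn R to E, flip to black, move to (5,4). |black|=5 — new cell
Step 2: on WHITE (5,4): turn R to S, flip to black, move to (6,4). |black|=6 — new cell
Step 3: on BLACK (6,4): turn L to E, flip to white, move to (6,5). |black|=5 — new cell
Step 4: on WHITE (6,5): turn R to S, flip to black, move to (7,5). |black|=6 — new cell
Step 5: on WHITE (7,5): turn R to W, flip to black, move to (7,4). |black|=7 — new cell
Step 6: on BLACK (7,4): turn L to S, flip to white, move to (8,4). |black|=6 — new cell
Step 7: on WHITE (8,4): turn R to W, flip to black, move to (8,3). |black|=7 — new cell
Step 8: on WHITE (8,3): turn R to N, flip to black, move to (7,3). |black|=8 — new cell
No revisit within 8 steps.

Answer: no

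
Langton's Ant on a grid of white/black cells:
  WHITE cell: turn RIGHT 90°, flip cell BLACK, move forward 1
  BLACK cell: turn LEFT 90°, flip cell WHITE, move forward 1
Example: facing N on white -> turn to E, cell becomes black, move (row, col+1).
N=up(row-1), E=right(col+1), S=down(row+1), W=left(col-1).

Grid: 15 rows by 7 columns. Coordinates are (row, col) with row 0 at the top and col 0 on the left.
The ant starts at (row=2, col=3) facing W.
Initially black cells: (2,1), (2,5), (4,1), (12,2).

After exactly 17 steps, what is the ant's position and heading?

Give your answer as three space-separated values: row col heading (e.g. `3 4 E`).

Step 1: on WHITE (2,3): turn R to N, flip to black, move to (1,3). |black|=5
Step 2: on WHITE (1,3): turn R to E, flip to black, move to (1,4). |black|=6
Step 3: on WHITE (1,4): turn R to S, flip to black, move to (2,4). |black|=7
Step 4: on WHITE (2,4): turn R to W, flip to black, move to (2,3). |black|=8
Step 5: on BLACK (2,3): turn L to S, flip to white, move to (3,3). |black|=7
Step 6: on WHITE (3,3): turn R to W, flip to black, move to (3,2). |black|=8
Step 7: on WHITE (3,2): turn R to N, flip to black, move to (2,2). |black|=9
Step 8: on WHITE (2,2): turn R to E, flip to black, move to (2,3). |black|=10
Step 9: on WHITE (2,3): turn R to S, flip to black, move to (3,3). |black|=11
Step 10: on BLACK (3,3): turn L to E, flip to white, move to (3,4). |black|=10
Step 11: on WHITE (3,4): turn R to S, flip to black, move to (4,4). |black|=11
Step 12: on WHITE (4,4): turn R to W, flip to black, move to (4,3). |black|=12
Step 13: on WHITE (4,3): turn R to N, flip to black, move to (3,3). |black|=13
Step 14: on WHITE (3,3): turn R to E, flip to black, move to (3,4). |black|=14
Step 15: on BLACK (3,4): turn L to N, flip to white, move to (2,4). |black|=13
Step 16: on BLACK (2,4): turn L to W, flip to white, move to (2,3). |black|=12
Step 17: on BLACK (2,3): turn L to S, flip to white, move to (3,3). |black|=11

Answer: 3 3 S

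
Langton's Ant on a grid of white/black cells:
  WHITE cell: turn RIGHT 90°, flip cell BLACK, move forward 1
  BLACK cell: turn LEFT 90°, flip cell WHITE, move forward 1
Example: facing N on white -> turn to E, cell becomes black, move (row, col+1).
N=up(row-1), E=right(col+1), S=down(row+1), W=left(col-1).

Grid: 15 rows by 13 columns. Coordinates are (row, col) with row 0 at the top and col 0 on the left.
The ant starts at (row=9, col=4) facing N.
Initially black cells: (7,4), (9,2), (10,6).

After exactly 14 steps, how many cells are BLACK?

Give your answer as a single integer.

Step 1: on WHITE (9,4): turn R to E, flip to black, move to (9,5). |black|=4
Step 2: on WHITE (9,5): turn R to S, flip to black, move to (10,5). |black|=5
Step 3: on WHITE (10,5): turn R to W, flip to black, move to (10,4). |black|=6
Step 4: on WHITE (10,4): turn R to N, flip to black, move to (9,4). |black|=7
Step 5: on BLACK (9,4): turn L to W, flip to white, move to (9,3). |black|=6
Step 6: on WHITE (9,3): turn R to N, flip to black, move to (8,3). |black|=7
Step 7: on WHITE (8,3): turn R to E, flip to black, move to (8,4). |black|=8
Step 8: on WHITE (8,4): turn R to S, flip to black, move to (9,4). |black|=9
Step 9: on WHITE (9,4): turn R to W, flip to black, move to (9,3). |black|=10
Step 10: on BLACK (9,3): turn L to S, flip to white, move to (10,3). |black|=9
Step 11: on WHITE (10,3): turn R to W, flip to black, move to (10,2). |black|=10
Step 12: on WHITE (10,2): turn R to N, flip to black, move to (9,2). |black|=11
Step 13: on BLACK (9,2): turn L to W, flip to white, move to (9,1). |black|=10
Step 14: on WHITE (9,1): turn R to N, flip to black, move to (8,1). |black|=11

Answer: 11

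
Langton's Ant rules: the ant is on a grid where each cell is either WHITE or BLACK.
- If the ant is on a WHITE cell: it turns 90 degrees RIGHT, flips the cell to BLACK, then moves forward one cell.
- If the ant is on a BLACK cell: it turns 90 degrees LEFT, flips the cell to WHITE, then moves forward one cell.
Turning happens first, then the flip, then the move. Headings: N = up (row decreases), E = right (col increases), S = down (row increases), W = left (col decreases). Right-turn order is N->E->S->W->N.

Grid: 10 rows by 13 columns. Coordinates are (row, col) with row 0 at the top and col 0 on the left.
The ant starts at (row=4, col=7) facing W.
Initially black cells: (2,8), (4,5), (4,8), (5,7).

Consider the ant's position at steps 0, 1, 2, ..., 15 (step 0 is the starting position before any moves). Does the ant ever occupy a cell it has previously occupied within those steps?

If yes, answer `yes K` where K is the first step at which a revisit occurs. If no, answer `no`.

Answer: yes 7

Derivation:
Step 1: on WHITE (4,7): turn R to N, flip to black, move to (3,7). |black|=5 — new cell
Step 2: on WHITE (3,7): turn R to E, flip to black, move to (3,8). |black|=6 — new cell
Step 3: on WHITE (3,8): turn R to S, flip to black, move to (4,8). |black|=7 — new cell
Step 4: on BLACK (4,8): turn L to E, flip to white, move to (4,9). |black|=6 — new cell
Step 5: on WHITE (4,9): turn R to S, flip to black, move to (5,9). |black|=7 — new cell
Step 6: on WHITE (5,9): turn R to W, flip to black, move to (5,8). |black|=8 — new cell
Step 7: on WHITE (5,8): turn R to N, flip to black, move to (4,8). |black|=9 — REVISIT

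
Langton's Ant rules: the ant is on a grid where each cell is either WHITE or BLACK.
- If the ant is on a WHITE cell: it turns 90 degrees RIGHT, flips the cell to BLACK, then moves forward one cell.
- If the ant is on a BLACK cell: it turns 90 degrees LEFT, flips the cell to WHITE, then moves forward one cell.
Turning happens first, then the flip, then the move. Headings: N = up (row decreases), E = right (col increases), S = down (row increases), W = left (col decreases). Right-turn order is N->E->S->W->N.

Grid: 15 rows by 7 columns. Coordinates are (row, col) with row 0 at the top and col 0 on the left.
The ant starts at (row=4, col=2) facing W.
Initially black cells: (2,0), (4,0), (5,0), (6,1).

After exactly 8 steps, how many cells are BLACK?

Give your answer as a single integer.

Answer: 10

Derivation:
Step 1: on WHITE (4,2): turn R to N, flip to black, move to (3,2). |black|=5
Step 2: on WHITE (3,2): turn R to E, flip to black, move to (3,3). |black|=6
Step 3: on WHITE (3,3): turn R to S, flip to black, move to (4,3). |black|=7
Step 4: on WHITE (4,3): turn R to W, flip to black, move to (4,2). |black|=8
Step 5: on BLACK (4,2): turn L to S, flip to white, move to (5,2). |black|=7
Step 6: on WHITE (5,2): turn R to W, flip to black, move to (5,1). |black|=8
Step 7: on WHITE (5,1): turn R to N, flip to black, move to (4,1). |black|=9
Step 8: on WHITE (4,1): turn R to E, flip to black, move to (4,2). |black|=10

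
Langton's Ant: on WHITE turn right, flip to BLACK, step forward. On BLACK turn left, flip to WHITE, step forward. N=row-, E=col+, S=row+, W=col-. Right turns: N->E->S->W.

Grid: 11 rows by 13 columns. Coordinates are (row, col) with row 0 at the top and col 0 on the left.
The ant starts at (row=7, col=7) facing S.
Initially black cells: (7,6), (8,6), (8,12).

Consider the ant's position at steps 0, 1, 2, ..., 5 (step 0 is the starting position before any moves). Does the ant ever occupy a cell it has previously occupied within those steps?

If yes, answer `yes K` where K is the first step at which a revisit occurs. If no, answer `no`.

Step 1: on WHITE (7,7): turn R to W, flip to black, move to (7,6). |black|=4 — new cell
Step 2: on BLACK (7,6): turn L to S, flip to white, move to (8,6). |black|=3 — new cell
Step 3: on BLACK (8,6): turn L to E, flip to white, move to (8,7). |black|=2 — new cell
Step 4: on WHITE (8,7): turn R to S, flip to black, move to (9,7). |black|=3 — new cell
Step 5: on WHITE (9,7): turn R to W, flip to black, move to (9,6). |black|=4 — new cell
No revisit within 5 steps.

Answer: no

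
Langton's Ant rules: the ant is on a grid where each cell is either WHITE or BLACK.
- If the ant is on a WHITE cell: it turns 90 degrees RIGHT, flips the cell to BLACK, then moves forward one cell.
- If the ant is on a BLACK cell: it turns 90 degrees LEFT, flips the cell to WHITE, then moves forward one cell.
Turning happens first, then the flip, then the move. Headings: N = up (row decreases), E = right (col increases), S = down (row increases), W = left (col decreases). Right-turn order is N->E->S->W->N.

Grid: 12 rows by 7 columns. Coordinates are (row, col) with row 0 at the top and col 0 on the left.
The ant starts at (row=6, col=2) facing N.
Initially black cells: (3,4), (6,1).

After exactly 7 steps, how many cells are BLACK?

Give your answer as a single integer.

Step 1: on WHITE (6,2): turn R to E, flip to black, move to (6,3). |black|=3
Step 2: on WHITE (6,3): turn R to S, flip to black, move to (7,3). |black|=4
Step 3: on WHITE (7,3): turn R to W, flip to black, move to (7,2). |black|=5
Step 4: on WHITE (7,2): turn R to N, flip to black, move to (6,2). |black|=6
Step 5: on BLACK (6,2): turn L to W, flip to white, move to (6,1). |black|=5
Step 6: on BLACK (6,1): turn L to S, flip to white, move to (7,1). |black|=4
Step 7: on WHITE (7,1): turn R to W, flip to black, move to (7,0). |black|=5

Answer: 5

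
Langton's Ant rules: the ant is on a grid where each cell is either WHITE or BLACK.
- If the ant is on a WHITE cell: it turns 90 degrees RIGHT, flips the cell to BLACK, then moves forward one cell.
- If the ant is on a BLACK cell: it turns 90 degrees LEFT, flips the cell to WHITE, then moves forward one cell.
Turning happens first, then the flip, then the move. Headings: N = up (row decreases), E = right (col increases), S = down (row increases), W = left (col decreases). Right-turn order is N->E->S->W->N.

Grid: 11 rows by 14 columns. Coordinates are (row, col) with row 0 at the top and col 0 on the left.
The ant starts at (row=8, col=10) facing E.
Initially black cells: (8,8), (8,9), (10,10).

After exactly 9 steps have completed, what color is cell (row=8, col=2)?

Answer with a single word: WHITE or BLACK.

Step 1: on WHITE (8,10): turn R to S, flip to black, move to (9,10). |black|=4
Step 2: on WHITE (9,10): turn R to W, flip to black, move to (9,9). |black|=5
Step 3: on WHITE (9,9): turn R to N, flip to black, move to (8,9). |black|=6
Step 4: on BLACK (8,9): turn L to W, flip to white, move to (8,8). |black|=5
Step 5: on BLACK (8,8): turn L to S, flip to white, move to (9,8). |black|=4
Step 6: on WHITE (9,8): turn R to W, flip to black, move to (9,7). |black|=5
Step 7: on WHITE (9,7): turn R to N, flip to black, move to (8,7). |black|=6
Step 8: on WHITE (8,7): turn R to E, flip to black, move to (8,8). |black|=7
Step 9: on WHITE (8,8): turn R to S, flip to black, move to (9,8). |black|=8

Answer: WHITE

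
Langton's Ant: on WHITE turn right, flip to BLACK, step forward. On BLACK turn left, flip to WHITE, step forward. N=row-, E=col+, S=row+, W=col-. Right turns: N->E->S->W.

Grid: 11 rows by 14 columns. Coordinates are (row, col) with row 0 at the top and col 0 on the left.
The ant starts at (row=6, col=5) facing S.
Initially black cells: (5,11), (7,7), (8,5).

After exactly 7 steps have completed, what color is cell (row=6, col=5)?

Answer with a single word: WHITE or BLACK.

Answer: WHITE

Derivation:
Step 1: on WHITE (6,5): turn R to W, flip to black, move to (6,4). |black|=4
Step 2: on WHITE (6,4): turn R to N, flip to black, move to (5,4). |black|=5
Step 3: on WHITE (5,4): turn R to E, flip to black, move to (5,5). |black|=6
Step 4: on WHITE (5,5): turn R to S, flip to black, move to (6,5). |black|=7
Step 5: on BLACK (6,5): turn L to E, flip to white, move to (6,6). |black|=6
Step 6: on WHITE (6,6): turn R to S, flip to black, move to (7,6). |black|=7
Step 7: on WHITE (7,6): turn R to W, flip to black, move to (7,5). |black|=8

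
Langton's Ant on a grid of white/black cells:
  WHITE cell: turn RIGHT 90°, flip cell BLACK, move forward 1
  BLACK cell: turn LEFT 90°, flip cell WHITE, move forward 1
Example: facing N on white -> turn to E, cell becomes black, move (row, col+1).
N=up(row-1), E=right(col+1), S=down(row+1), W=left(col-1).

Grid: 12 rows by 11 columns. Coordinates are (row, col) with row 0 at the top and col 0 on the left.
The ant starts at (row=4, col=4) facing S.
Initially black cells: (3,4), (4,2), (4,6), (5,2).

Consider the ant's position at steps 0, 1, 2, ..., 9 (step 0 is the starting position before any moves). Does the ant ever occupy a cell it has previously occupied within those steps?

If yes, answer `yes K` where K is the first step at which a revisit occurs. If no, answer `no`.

Answer: yes 7

Derivation:
Step 1: on WHITE (4,4): turn R to W, flip to black, move to (4,3). |black|=5 — new cell
Step 2: on WHITE (4,3): turn R to N, flip to black, move to (3,3). |black|=6 — new cell
Step 3: on WHITE (3,3): turn R to E, flip to black, move to (3,4). |black|=7 — new cell
Step 4: on BLACK (3,4): turn L to N, flip to white, move to (2,4). |black|=6 — new cell
Step 5: on WHITE (2,4): turn R to E, flip to black, move to (2,5). |black|=7 — new cell
Step 6: on WHITE (2,5): turn R to S, flip to black, move to (3,5). |black|=8 — new cell
Step 7: on WHITE (3,5): turn R to W, flip to black, move to (3,4). |black|=9 — REVISIT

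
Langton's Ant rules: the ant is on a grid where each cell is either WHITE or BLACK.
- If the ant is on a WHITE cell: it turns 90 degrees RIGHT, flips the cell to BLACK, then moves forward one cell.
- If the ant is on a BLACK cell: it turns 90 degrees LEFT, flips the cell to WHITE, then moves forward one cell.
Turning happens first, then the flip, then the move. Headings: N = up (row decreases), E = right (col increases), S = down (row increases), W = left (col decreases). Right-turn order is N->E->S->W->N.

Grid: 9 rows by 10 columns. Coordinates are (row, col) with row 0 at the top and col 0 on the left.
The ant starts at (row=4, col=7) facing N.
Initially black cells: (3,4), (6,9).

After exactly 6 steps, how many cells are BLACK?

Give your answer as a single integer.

Answer: 6

Derivation:
Step 1: on WHITE (4,7): turn R to E, flip to black, move to (4,8). |black|=3
Step 2: on WHITE (4,8): turn R to S, flip to black, move to (5,8). |black|=4
Step 3: on WHITE (5,8): turn R to W, flip to black, move to (5,7). |black|=5
Step 4: on WHITE (5,7): turn R to N, flip to black, move to (4,7). |black|=6
Step 5: on BLACK (4,7): turn L to W, flip to white, move to (4,6). |black|=5
Step 6: on WHITE (4,6): turn R to N, flip to black, move to (3,6). |black|=6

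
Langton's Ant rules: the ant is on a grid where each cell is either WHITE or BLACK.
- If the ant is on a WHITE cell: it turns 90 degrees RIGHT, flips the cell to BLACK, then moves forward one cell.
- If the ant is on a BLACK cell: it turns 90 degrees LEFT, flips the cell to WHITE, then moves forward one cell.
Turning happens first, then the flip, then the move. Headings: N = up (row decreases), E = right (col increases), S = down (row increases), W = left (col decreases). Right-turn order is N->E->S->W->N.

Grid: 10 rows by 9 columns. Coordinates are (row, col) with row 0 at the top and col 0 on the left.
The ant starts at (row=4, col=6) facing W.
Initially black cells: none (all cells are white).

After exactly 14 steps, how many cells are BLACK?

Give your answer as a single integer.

Answer: 10

Derivation:
Step 1: on WHITE (4,6): turn R to N, flip to black, move to (3,6). |black|=1
Step 2: on WHITE (3,6): turn R to E, flip to black, move to (3,7). |black|=2
Step 3: on WHITE (3,7): turn R to S, flip to black, move to (4,7). |black|=3
Step 4: on WHITE (4,7): turn R to W, flip to black, move to (4,6). |black|=4
Step 5: on BLACK (4,6): turn L to S, flip to white, move to (5,6). |black|=3
Step 6: on WHITE (5,6): turn R to W, flip to black, move to (5,5). |black|=4
Step 7: on WHITE (5,5): turn R to N, flip to black, move to (4,5). |black|=5
Step 8: on WHITE (4,5): turn R to E, flip to black, move to (4,6). |black|=6
Step 9: on WHITE (4,6): turn R to S, flip to black, move to (5,6). |black|=7
Step 10: on BLACK (5,6): turn L to E, flip to white, move to (5,7). |black|=6
Step 11: on WHITE (5,7): turn R to S, flip to black, move to (6,7). |black|=7
Step 12: on WHITE (6,7): turn R to W, flip to black, move to (6,6). |black|=8
Step 13: on WHITE (6,6): turn R to N, flip to black, move to (5,6). |black|=9
Step 14: on WHITE (5,6): turn R to E, flip to black, move to (5,7). |black|=10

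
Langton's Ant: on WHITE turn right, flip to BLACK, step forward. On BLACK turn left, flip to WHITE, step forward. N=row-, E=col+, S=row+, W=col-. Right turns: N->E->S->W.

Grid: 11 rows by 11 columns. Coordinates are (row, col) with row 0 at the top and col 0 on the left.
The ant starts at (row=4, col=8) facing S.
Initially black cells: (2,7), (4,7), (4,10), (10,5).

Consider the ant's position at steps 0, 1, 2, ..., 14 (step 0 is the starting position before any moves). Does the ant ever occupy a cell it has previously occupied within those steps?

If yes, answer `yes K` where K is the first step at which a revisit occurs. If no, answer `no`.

Step 1: on WHITE (4,8): turn R to W, flip to black, move to (4,7). |black|=5 — new cell
Step 2: on BLACK (4,7): turn L to S, flip to white, move to (5,7). |black|=4 — new cell
Step 3: on WHITE (5,7): turn R to W, flip to black, move to (5,6). |black|=5 — new cell
Step 4: on WHITE (5,6): turn R to N, flip to black, move to (4,6). |black|=6 — new cell
Step 5: on WHITE (4,6): turn R to E, flip to black, move to (4,7). |black|=7 — REVISIT

Answer: yes 5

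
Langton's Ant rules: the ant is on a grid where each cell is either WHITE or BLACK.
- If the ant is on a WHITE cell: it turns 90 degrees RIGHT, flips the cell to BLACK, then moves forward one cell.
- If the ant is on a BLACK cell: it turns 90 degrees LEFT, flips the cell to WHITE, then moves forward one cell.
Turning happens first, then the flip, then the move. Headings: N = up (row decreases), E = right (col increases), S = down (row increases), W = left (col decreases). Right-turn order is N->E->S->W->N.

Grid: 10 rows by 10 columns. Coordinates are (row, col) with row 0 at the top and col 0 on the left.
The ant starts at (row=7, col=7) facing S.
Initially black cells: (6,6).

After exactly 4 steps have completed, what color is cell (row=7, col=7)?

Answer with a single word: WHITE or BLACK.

Answer: BLACK

Derivation:
Step 1: on WHITE (7,7): turn R to W, flip to black, move to (7,6). |black|=2
Step 2: on WHITE (7,6): turn R to N, flip to black, move to (6,6). |black|=3
Step 3: on BLACK (6,6): turn L to W, flip to white, move to (6,5). |black|=2
Step 4: on WHITE (6,5): turn R to N, flip to black, move to (5,5). |black|=3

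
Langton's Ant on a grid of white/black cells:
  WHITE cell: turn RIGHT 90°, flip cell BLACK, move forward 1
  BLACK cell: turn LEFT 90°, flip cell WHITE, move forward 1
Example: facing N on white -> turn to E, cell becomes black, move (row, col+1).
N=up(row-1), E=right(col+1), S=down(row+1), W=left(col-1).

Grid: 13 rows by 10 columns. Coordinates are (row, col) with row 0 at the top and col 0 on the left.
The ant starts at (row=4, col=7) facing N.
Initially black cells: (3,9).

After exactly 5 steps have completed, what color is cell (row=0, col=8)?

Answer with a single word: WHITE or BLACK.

Step 1: on WHITE (4,7): turn R to E, flip to black, move to (4,8). |black|=2
Step 2: on WHITE (4,8): turn R to S, flip to black, move to (5,8). |black|=3
Step 3: on WHITE (5,8): turn R to W, flip to black, move to (5,7). |black|=4
Step 4: on WHITE (5,7): turn R to N, flip to black, move to (4,7). |black|=5
Step 5: on BLACK (4,7): turn L to W, flip to white, move to (4,6). |black|=4

Answer: WHITE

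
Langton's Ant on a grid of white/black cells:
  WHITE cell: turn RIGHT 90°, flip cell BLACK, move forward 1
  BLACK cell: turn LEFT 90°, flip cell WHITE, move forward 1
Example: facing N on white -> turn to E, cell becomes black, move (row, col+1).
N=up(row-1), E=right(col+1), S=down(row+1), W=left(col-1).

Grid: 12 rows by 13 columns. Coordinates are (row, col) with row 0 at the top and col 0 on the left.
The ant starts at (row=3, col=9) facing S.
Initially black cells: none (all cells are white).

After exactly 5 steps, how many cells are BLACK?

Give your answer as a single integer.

Step 1: on WHITE (3,9): turn R to W, flip to black, move to (3,8). |black|=1
Step 2: on WHITE (3,8): turn R to N, flip to black, move to (2,8). |black|=2
Step 3: on WHITE (2,8): turn R to E, flip to black, move to (2,9). |black|=3
Step 4: on WHITE (2,9): turn R to S, flip to black, move to (3,9). |black|=4
Step 5: on BLACK (3,9): turn L to E, flip to white, move to (3,10). |black|=3

Answer: 3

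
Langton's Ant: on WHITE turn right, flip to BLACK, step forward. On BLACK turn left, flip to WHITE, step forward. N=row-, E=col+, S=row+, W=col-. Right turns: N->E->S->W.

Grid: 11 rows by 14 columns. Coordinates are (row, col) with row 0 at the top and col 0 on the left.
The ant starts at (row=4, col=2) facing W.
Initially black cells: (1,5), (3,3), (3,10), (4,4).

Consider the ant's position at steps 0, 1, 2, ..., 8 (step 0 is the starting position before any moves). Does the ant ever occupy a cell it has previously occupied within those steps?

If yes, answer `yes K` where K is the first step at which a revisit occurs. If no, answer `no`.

Step 1: on WHITE (4,2): turn R to N, flip to black, move to (3,2). |black|=5 — new cell
Step 2: on WHITE (3,2): turn R to E, flip to black, move to (3,3). |black|=6 — new cell
Step 3: on BLACK (3,3): turn L to N, flip to white, move to (2,3). |black|=5 — new cell
Step 4: on WHITE (2,3): turn R to E, flip to black, move to (2,4). |black|=6 — new cell
Step 5: on WHITE (2,4): turn R to S, flip to black, move to (3,4). |black|=7 — new cell
Step 6: on WHITE (3,4): turn R to W, flip to black, move to (3,3). |black|=8 — REVISIT

Answer: yes 6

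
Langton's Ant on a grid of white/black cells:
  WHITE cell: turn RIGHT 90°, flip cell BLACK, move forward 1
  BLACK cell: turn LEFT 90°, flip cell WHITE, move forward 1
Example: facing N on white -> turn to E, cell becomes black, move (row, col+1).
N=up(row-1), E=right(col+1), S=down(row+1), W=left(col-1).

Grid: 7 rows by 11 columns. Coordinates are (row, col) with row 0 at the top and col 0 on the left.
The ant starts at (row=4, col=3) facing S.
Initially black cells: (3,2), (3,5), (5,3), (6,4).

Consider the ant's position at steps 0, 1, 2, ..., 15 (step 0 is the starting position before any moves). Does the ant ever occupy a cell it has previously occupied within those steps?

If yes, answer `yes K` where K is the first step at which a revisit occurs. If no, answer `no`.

Step 1: on WHITE (4,3): turn R to W, flip to black, move to (4,2). |black|=5 — new cell
Step 2: on WHITE (4,2): turn R to N, flip to black, move to (3,2). |black|=6 — new cell
Step 3: on BLACK (3,2): turn L to W, flip to white, move to (3,1). |black|=5 — new cell
Step 4: on WHITE (3,1): turn R to N, flip to black, move to (2,1). |black|=6 — new cell
Step 5: on WHITE (2,1): turn R to E, flip to black, move to (2,2). |black|=7 — new cell
Step 6: on WHITE (2,2): turn R to S, flip to black, move to (3,2). |black|=8 — REVISIT

Answer: yes 6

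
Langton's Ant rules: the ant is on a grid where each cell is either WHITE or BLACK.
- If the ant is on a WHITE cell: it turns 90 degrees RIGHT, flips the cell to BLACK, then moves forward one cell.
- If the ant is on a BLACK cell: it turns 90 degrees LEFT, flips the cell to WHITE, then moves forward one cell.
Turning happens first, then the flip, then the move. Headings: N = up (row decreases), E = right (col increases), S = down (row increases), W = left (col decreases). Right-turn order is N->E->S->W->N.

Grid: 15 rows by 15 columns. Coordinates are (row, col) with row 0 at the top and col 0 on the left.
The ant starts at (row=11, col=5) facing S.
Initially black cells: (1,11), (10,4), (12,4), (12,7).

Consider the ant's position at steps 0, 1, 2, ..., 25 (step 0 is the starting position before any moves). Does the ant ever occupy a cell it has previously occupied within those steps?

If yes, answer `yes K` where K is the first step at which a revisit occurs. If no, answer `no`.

Answer: yes 6

Derivation:
Step 1: on WHITE (11,5): turn R to W, flip to black, move to (11,4). |black|=5 — new cell
Step 2: on WHITE (11,4): turn R to N, flip to black, move to (10,4). |black|=6 — new cell
Step 3: on BLACK (10,4): turn L to W, flip to white, move to (10,3). |black|=5 — new cell
Step 4: on WHITE (10,3): turn R to N, flip to black, move to (9,3). |black|=6 — new cell
Step 5: on WHITE (9,3): turn R to E, flip to black, move to (9,4). |black|=7 — new cell
Step 6: on WHITE (9,4): turn R to S, flip to black, move to (10,4). |black|=8 — REVISIT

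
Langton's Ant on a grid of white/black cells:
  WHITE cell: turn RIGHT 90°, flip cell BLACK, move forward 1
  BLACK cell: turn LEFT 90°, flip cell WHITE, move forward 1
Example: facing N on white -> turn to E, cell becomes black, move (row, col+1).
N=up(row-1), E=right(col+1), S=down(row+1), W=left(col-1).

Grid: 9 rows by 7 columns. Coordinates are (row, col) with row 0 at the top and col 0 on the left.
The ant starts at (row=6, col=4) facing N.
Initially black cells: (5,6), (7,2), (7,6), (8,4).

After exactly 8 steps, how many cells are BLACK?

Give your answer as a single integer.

Answer: 10

Derivation:
Step 1: on WHITE (6,4): turn R to E, flip to black, move to (6,5). |black|=5
Step 2: on WHITE (6,5): turn R to S, flip to black, move to (7,5). |black|=6
Step 3: on WHITE (7,5): turn R to W, flip to black, move to (7,4). |black|=7
Step 4: on WHITE (7,4): turn R to N, flip to black, move to (6,4). |black|=8
Step 5: on BLACK (6,4): turn L to W, flip to white, move to (6,3). |black|=7
Step 6: on WHITE (6,3): turn R to N, flip to black, move to (5,3). |black|=8
Step 7: on WHITE (5,3): turn R to E, flip to black, move to (5,4). |black|=9
Step 8: on WHITE (5,4): turn R to S, flip to black, move to (6,4). |black|=10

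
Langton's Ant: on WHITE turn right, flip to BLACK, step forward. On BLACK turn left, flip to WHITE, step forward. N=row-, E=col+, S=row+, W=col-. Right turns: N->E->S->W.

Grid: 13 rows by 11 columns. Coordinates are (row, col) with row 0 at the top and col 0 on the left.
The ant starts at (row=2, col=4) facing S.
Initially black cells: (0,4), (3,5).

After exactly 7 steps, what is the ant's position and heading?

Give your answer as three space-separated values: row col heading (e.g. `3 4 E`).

Step 1: on WHITE (2,4): turn R to W, flip to black, move to (2,3). |black|=3
Step 2: on WHITE (2,3): turn R to N, flip to black, move to (1,3). |black|=4
Step 3: on WHITE (1,3): turn R to E, flip to black, move to (1,4). |black|=5
Step 4: on WHITE (1,4): turn R to S, flip to black, move to (2,4). |black|=6
Step 5: on BLACK (2,4): turn L to E, flip to white, move to (2,5). |black|=5
Step 6: on WHITE (2,5): turn R to S, flip to black, move to (3,5). |black|=6
Step 7: on BLACK (3,5): turn L to E, flip to white, move to (3,6). |black|=5

Answer: 3 6 E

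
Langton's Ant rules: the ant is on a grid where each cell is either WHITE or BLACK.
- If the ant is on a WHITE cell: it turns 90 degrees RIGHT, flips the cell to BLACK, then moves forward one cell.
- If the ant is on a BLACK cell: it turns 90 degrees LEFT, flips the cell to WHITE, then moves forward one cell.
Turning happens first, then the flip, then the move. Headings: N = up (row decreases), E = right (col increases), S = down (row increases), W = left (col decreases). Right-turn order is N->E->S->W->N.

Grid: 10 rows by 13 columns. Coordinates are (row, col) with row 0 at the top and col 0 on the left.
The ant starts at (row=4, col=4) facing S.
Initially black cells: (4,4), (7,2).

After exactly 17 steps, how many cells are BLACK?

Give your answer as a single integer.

Step 1: on BLACK (4,4): turn L to E, flip to white, move to (4,5). |black|=1
Step 2: on WHITE (4,5): turn R to S, flip to black, move to (5,5). |black|=2
Step 3: on WHITE (5,5): turn R to W, flip to black, move to (5,4). |black|=3
Step 4: on WHITE (5,4): turn R to N, flip to black, move to (4,4). |black|=4
Step 5: on WHITE (4,4): turn R to E, flip to black, move to (4,5). |black|=5
Step 6: on BLACK (4,5): turn L to N, flip to white, move to (3,5). |black|=4
Step 7: on WHITE (3,5): turn R to E, flip to black, move to (3,6). |black|=5
Step 8: on WHITE (3,6): turn R to S, flip to black, move to (4,6). |black|=6
Step 9: on WHITE (4,6): turn R to W, flip to black, move to (4,5). |black|=7
Step 10: on WHITE (4,5): turn R to N, flip to black, move to (3,5). |black|=8
Step 11: on BLACK (3,5): turn L to W, flip to white, move to (3,4). |black|=7
Step 12: on WHITE (3,4): turn R to N, flip to black, move to (2,4). |black|=8
Step 13: on WHITE (2,4): turn R to E, flip to black, move to (2,5). |black|=9
Step 14: on WHITE (2,5): turn R to S, flip to black, move to (3,5). |black|=10
Step 15: on WHITE (3,5): turn R to W, flip to black, move to (3,4). |black|=11
Step 16: on BLACK (3,4): turn L to S, flip to white, move to (4,4). |black|=10
Step 17: on BLACK (4,4): turn L to E, flip to white, move to (4,5). |black|=9

Answer: 9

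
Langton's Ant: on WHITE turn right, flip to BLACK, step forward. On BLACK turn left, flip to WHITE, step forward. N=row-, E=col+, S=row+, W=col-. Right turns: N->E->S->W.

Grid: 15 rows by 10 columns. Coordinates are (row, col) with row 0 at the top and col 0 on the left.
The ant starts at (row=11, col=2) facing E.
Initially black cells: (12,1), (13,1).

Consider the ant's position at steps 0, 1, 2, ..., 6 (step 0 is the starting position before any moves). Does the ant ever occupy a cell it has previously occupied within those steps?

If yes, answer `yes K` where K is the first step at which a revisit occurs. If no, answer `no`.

Answer: no

Derivation:
Step 1: on WHITE (11,2): turn R to S, flip to black, move to (12,2). |black|=3 — new cell
Step 2: on WHITE (12,2): turn R to W, flip to black, move to (12,1). |black|=4 — new cell
Step 3: on BLACK (12,1): turn L to S, flip to white, move to (13,1). |black|=3 — new cell
Step 4: on BLACK (13,1): turn L to E, flip to white, move to (13,2). |black|=2 — new cell
Step 5: on WHITE (13,2): turn R to S, flip to black, move to (14,2). |black|=3 — new cell
Step 6: on WHITE (14,2): turn R to W, flip to black, move to (14,1). |black|=4 — new cell
No revisit within 6 steps.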